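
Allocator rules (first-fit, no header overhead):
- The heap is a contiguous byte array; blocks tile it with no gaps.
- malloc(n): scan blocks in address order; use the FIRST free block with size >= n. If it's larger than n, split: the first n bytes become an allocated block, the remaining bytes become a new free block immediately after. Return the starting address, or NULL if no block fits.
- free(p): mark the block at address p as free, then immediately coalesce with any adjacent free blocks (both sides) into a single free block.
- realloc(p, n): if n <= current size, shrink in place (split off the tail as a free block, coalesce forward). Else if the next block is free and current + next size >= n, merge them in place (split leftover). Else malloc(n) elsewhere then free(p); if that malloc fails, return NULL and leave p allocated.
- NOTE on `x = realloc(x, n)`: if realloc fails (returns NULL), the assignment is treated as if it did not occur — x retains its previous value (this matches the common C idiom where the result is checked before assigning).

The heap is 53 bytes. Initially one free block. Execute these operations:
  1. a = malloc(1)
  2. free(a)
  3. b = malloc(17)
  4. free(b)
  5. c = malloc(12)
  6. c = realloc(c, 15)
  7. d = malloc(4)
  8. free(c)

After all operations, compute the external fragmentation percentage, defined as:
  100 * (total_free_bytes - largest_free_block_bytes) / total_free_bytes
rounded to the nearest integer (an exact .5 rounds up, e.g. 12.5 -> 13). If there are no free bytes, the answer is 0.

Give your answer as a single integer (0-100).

Op 1: a = malloc(1) -> a = 0; heap: [0-0 ALLOC][1-52 FREE]
Op 2: free(a) -> (freed a); heap: [0-52 FREE]
Op 3: b = malloc(17) -> b = 0; heap: [0-16 ALLOC][17-52 FREE]
Op 4: free(b) -> (freed b); heap: [0-52 FREE]
Op 5: c = malloc(12) -> c = 0; heap: [0-11 ALLOC][12-52 FREE]
Op 6: c = realloc(c, 15) -> c = 0; heap: [0-14 ALLOC][15-52 FREE]
Op 7: d = malloc(4) -> d = 15; heap: [0-14 ALLOC][15-18 ALLOC][19-52 FREE]
Op 8: free(c) -> (freed c); heap: [0-14 FREE][15-18 ALLOC][19-52 FREE]
Free blocks: [15 34] total_free=49 largest=34 -> 100*(49-34)/49 = 1500/49 ≈ 30.612 -> rounds to 31

Answer: 31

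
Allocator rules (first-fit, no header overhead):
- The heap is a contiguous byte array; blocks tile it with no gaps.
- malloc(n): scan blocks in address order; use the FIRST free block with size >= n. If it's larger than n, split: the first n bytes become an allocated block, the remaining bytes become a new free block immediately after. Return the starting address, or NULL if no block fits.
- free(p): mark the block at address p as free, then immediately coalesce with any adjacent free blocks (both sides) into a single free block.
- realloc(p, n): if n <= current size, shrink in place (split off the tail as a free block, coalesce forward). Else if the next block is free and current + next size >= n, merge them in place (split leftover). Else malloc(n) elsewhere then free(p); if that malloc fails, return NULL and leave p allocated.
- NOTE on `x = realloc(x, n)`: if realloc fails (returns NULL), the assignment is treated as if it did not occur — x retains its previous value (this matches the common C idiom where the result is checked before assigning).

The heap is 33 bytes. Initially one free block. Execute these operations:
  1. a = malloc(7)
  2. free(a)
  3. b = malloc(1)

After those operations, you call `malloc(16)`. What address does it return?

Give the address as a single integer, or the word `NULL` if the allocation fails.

Answer: 1

Derivation:
Op 1: a = malloc(7) -> a = 0; heap: [0-6 ALLOC][7-32 FREE]
Op 2: free(a) -> (freed a); heap: [0-32 FREE]
Op 3: b = malloc(1) -> b = 0; heap: [0-0 ALLOC][1-32 FREE]
malloc(16): first-fit scan over [0-0 ALLOC][1-32 FREE] -> 1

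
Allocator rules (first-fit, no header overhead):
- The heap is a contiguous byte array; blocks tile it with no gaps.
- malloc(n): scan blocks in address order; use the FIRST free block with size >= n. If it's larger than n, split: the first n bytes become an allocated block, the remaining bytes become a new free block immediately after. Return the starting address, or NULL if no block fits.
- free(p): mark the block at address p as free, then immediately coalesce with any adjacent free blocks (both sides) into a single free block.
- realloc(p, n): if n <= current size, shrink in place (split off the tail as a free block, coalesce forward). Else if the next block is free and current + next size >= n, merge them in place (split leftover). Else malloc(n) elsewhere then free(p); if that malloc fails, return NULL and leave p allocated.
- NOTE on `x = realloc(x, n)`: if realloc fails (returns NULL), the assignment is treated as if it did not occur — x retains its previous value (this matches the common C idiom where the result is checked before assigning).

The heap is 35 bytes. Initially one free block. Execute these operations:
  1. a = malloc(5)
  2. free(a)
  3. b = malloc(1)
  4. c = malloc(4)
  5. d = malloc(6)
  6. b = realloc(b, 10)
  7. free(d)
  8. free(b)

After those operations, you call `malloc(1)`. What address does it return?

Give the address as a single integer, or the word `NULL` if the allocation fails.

Answer: 0

Derivation:
Op 1: a = malloc(5) -> a = 0; heap: [0-4 ALLOC][5-34 FREE]
Op 2: free(a) -> (freed a); heap: [0-34 FREE]
Op 3: b = malloc(1) -> b = 0; heap: [0-0 ALLOC][1-34 FREE]
Op 4: c = malloc(4) -> c = 1; heap: [0-0 ALLOC][1-4 ALLOC][5-34 FREE]
Op 5: d = malloc(6) -> d = 5; heap: [0-0 ALLOC][1-4 ALLOC][5-10 ALLOC][11-34 FREE]
Op 6: b = realloc(b, 10) -> b = 11; heap: [0-0 FREE][1-4 ALLOC][5-10 ALLOC][11-20 ALLOC][21-34 FREE]
Op 7: free(d) -> (freed d); heap: [0-0 FREE][1-4 ALLOC][5-10 FREE][11-20 ALLOC][21-34 FREE]
Op 8: free(b) -> (freed b); heap: [0-0 FREE][1-4 ALLOC][5-34 FREE]
malloc(1): first-fit scan over [0-0 FREE][1-4 ALLOC][5-34 FREE] -> 0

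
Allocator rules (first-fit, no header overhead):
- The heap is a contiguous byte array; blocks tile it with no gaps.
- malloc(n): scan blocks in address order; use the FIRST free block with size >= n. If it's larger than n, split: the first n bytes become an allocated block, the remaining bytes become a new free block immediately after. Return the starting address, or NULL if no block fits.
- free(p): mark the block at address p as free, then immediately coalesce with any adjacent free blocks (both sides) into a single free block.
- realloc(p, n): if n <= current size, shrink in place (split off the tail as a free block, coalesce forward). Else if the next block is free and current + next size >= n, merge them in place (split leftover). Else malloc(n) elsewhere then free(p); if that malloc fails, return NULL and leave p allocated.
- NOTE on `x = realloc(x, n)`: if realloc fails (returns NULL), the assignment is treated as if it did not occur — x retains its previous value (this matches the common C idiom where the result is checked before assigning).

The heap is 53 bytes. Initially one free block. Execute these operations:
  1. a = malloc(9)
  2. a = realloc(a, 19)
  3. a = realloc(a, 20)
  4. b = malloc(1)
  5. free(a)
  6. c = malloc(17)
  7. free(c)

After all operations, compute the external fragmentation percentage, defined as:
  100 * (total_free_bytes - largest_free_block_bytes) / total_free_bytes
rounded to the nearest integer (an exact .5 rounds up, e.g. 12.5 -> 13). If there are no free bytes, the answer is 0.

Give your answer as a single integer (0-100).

Answer: 38

Derivation:
Op 1: a = malloc(9) -> a = 0; heap: [0-8 ALLOC][9-52 FREE]
Op 2: a = realloc(a, 19) -> a = 0; heap: [0-18 ALLOC][19-52 FREE]
Op 3: a = realloc(a, 20) -> a = 0; heap: [0-19 ALLOC][20-52 FREE]
Op 4: b = malloc(1) -> b = 20; heap: [0-19 ALLOC][20-20 ALLOC][21-52 FREE]
Op 5: free(a) -> (freed a); heap: [0-19 FREE][20-20 ALLOC][21-52 FREE]
Op 6: c = malloc(17) -> c = 0; heap: [0-16 ALLOC][17-19 FREE][20-20 ALLOC][21-52 FREE]
Op 7: free(c) -> (freed c); heap: [0-19 FREE][20-20 ALLOC][21-52 FREE]
Free blocks: [20 32] total_free=52 largest=32 -> 100*(52-32)/52 = 2000/52 ≈ 38.462 -> rounds to 38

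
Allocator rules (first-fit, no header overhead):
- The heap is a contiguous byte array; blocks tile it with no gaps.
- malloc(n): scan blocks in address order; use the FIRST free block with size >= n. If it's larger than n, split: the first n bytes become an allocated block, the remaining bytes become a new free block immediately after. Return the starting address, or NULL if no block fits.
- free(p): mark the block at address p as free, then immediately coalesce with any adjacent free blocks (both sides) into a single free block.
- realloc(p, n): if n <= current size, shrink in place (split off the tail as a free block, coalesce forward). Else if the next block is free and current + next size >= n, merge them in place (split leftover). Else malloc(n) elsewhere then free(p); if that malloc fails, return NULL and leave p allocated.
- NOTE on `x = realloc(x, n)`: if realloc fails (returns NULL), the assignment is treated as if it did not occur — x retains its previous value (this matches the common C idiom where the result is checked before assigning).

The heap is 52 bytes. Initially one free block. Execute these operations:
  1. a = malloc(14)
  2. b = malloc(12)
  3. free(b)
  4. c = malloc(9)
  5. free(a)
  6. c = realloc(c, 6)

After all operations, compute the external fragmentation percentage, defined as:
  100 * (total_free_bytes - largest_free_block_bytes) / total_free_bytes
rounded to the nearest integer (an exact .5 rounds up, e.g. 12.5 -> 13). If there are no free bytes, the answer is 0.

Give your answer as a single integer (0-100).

Answer: 30

Derivation:
Op 1: a = malloc(14) -> a = 0; heap: [0-13 ALLOC][14-51 FREE]
Op 2: b = malloc(12) -> b = 14; heap: [0-13 ALLOC][14-25 ALLOC][26-51 FREE]
Op 3: free(b) -> (freed b); heap: [0-13 ALLOC][14-51 FREE]
Op 4: c = malloc(9) -> c = 14; heap: [0-13 ALLOC][14-22 ALLOC][23-51 FREE]
Op 5: free(a) -> (freed a); heap: [0-13 FREE][14-22 ALLOC][23-51 FREE]
Op 6: c = realloc(c, 6) -> c = 14; heap: [0-13 FREE][14-19 ALLOC][20-51 FREE]
Free blocks: [14 32] total_free=46 largest=32 -> 100*(46-32)/46 = 1400/46 ≈ 30.435 -> rounds to 30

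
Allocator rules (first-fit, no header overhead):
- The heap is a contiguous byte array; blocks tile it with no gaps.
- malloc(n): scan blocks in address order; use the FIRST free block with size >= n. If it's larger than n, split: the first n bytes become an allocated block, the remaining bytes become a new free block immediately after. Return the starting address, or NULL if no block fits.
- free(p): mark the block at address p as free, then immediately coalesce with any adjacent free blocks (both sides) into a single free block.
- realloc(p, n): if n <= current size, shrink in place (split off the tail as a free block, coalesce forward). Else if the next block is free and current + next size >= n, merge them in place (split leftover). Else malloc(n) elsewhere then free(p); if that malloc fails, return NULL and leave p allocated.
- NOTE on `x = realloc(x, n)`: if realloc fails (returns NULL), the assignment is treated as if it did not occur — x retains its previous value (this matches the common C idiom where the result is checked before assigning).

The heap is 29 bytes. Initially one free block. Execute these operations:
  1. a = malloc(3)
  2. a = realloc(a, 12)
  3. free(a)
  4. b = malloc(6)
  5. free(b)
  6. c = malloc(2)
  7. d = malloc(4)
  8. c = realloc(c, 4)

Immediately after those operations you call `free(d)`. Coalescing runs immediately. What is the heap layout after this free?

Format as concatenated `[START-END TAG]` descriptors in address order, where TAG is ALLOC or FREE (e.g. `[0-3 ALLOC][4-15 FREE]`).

Op 1: a = malloc(3) -> a = 0; heap: [0-2 ALLOC][3-28 FREE]
Op 2: a = realloc(a, 12) -> a = 0; heap: [0-11 ALLOC][12-28 FREE]
Op 3: free(a) -> (freed a); heap: [0-28 FREE]
Op 4: b = malloc(6) -> b = 0; heap: [0-5 ALLOC][6-28 FREE]
Op 5: free(b) -> (freed b); heap: [0-28 FREE]
Op 6: c = malloc(2) -> c = 0; heap: [0-1 ALLOC][2-28 FREE]
Op 7: d = malloc(4) -> d = 2; heap: [0-1 ALLOC][2-5 ALLOC][6-28 FREE]
Op 8: c = realloc(c, 4) -> c = 6; heap: [0-1 FREE][2-5 ALLOC][6-9 ALLOC][10-28 FREE]
free(d): d = 2 -> block [2-5 ALLOC]; mark free, coalesce with adjacent free neighbors -> [0-5 FREE][6-9 ALLOC][10-28 FREE]

Answer: [0-5 FREE][6-9 ALLOC][10-28 FREE]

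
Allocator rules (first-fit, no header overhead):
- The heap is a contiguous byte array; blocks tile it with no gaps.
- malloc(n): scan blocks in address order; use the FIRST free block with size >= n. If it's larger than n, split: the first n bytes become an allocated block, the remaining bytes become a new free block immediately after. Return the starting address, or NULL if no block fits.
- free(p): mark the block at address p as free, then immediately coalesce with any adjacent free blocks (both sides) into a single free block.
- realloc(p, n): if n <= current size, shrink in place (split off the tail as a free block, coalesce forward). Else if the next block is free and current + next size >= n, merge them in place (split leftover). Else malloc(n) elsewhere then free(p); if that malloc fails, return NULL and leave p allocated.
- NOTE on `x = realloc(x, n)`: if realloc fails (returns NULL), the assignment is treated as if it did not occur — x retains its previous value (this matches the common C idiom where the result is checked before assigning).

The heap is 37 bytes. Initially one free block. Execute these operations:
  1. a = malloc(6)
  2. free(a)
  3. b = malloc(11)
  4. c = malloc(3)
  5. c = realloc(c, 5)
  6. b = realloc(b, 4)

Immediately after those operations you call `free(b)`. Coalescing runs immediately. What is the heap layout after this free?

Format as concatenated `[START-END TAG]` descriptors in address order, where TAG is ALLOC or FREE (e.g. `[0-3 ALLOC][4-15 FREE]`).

Op 1: a = malloc(6) -> a = 0; heap: [0-5 ALLOC][6-36 FREE]
Op 2: free(a) -> (freed a); heap: [0-36 FREE]
Op 3: b = malloc(11) -> b = 0; heap: [0-10 ALLOC][11-36 FREE]
Op 4: c = malloc(3) -> c = 11; heap: [0-10 ALLOC][11-13 ALLOC][14-36 FREE]
Op 5: c = realloc(c, 5) -> c = 11; heap: [0-10 ALLOC][11-15 ALLOC][16-36 FREE]
Op 6: b = realloc(b, 4) -> b = 0; heap: [0-3 ALLOC][4-10 FREE][11-15 ALLOC][16-36 FREE]
free(b): b = 0 -> block [0-3 ALLOC]; mark free, coalesce with adjacent free neighbors -> [0-10 FREE][11-15 ALLOC][16-36 FREE]

Answer: [0-10 FREE][11-15 ALLOC][16-36 FREE]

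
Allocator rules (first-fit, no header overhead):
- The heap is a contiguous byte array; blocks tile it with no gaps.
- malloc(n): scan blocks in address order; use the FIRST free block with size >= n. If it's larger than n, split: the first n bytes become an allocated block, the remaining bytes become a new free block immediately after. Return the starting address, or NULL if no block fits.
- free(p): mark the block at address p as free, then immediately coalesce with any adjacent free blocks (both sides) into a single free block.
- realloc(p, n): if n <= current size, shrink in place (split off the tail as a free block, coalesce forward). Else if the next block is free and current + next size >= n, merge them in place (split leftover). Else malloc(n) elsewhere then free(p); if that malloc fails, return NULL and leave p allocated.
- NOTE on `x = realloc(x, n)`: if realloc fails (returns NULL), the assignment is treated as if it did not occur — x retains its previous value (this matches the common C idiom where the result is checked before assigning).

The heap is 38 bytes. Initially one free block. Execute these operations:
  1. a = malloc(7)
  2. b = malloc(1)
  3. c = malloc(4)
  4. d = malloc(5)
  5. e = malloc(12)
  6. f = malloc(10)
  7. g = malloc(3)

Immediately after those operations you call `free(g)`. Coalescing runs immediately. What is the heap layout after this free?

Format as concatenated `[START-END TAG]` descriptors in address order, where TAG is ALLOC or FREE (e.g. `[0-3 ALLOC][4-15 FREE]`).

Answer: [0-6 ALLOC][7-7 ALLOC][8-11 ALLOC][12-16 ALLOC][17-28 ALLOC][29-37 FREE]

Derivation:
Op 1: a = malloc(7) -> a = 0; heap: [0-6 ALLOC][7-37 FREE]
Op 2: b = malloc(1) -> b = 7; heap: [0-6 ALLOC][7-7 ALLOC][8-37 FREE]
Op 3: c = malloc(4) -> c = 8; heap: [0-6 ALLOC][7-7 ALLOC][8-11 ALLOC][12-37 FREE]
Op 4: d = malloc(5) -> d = 12; heap: [0-6 ALLOC][7-7 ALLOC][8-11 ALLOC][12-16 ALLOC][17-37 FREE]
Op 5: e = malloc(12) -> e = 17; heap: [0-6 ALLOC][7-7 ALLOC][8-11 ALLOC][12-16 ALLOC][17-28 ALLOC][29-37 FREE]
Op 6: f = malloc(10) -> f = NULL; heap: [0-6 ALLOC][7-7 ALLOC][8-11 ALLOC][12-16 ALLOC][17-28 ALLOC][29-37 FREE]
Op 7: g = malloc(3) -> g = 29; heap: [0-6 ALLOC][7-7 ALLOC][8-11 ALLOC][12-16 ALLOC][17-28 ALLOC][29-31 ALLOC][32-37 FREE]
free(g): g = 29 -> block [29-31 ALLOC]; mark free, coalesce with adjacent free neighbors -> [0-6 ALLOC][7-7 ALLOC][8-11 ALLOC][12-16 ALLOC][17-28 ALLOC][29-37 FREE]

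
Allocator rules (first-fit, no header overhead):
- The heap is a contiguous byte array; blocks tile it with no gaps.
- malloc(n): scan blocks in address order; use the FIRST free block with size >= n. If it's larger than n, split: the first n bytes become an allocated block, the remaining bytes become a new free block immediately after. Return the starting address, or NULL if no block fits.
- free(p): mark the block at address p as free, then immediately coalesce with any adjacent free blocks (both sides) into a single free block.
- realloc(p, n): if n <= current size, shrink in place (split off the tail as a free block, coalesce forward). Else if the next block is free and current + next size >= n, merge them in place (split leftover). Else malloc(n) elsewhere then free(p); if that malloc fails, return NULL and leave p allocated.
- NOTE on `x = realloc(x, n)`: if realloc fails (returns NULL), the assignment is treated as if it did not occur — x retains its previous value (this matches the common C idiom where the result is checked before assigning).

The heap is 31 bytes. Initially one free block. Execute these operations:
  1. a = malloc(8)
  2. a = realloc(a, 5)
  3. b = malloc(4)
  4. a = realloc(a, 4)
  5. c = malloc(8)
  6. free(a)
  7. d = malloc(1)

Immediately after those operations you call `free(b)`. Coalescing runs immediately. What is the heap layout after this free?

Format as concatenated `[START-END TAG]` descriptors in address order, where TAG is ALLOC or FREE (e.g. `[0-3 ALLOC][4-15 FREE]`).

Answer: [0-0 ALLOC][1-8 FREE][9-16 ALLOC][17-30 FREE]

Derivation:
Op 1: a = malloc(8) -> a = 0; heap: [0-7 ALLOC][8-30 FREE]
Op 2: a = realloc(a, 5) -> a = 0; heap: [0-4 ALLOC][5-30 FREE]
Op 3: b = malloc(4) -> b = 5; heap: [0-4 ALLOC][5-8 ALLOC][9-30 FREE]
Op 4: a = realloc(a, 4) -> a = 0; heap: [0-3 ALLOC][4-4 FREE][5-8 ALLOC][9-30 FREE]
Op 5: c = malloc(8) -> c = 9; heap: [0-3 ALLOC][4-4 FREE][5-8 ALLOC][9-16 ALLOC][17-30 FREE]
Op 6: free(a) -> (freed a); heap: [0-4 FREE][5-8 ALLOC][9-16 ALLOC][17-30 FREE]
Op 7: d = malloc(1) -> d = 0; heap: [0-0 ALLOC][1-4 FREE][5-8 ALLOC][9-16 ALLOC][17-30 FREE]
free(b): b = 5 -> block [5-8 ALLOC]; mark free, coalesce with adjacent free neighbors -> [0-0 ALLOC][1-8 FREE][9-16 ALLOC][17-30 FREE]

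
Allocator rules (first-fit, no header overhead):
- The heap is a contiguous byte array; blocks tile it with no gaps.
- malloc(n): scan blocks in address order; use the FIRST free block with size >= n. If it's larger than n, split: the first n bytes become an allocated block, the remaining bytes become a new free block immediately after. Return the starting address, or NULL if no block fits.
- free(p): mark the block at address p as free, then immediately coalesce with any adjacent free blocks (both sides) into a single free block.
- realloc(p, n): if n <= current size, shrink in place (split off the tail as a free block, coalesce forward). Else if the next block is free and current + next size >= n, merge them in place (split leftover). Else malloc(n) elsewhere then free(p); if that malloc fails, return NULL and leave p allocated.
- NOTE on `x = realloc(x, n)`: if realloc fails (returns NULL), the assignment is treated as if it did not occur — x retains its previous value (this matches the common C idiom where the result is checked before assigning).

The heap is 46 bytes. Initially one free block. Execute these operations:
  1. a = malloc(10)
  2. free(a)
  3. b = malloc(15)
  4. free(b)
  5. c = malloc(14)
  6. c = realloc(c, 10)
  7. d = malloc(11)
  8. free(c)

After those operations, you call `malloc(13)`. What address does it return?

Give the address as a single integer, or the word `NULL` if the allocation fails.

Answer: 21

Derivation:
Op 1: a = malloc(10) -> a = 0; heap: [0-9 ALLOC][10-45 FREE]
Op 2: free(a) -> (freed a); heap: [0-45 FREE]
Op 3: b = malloc(15) -> b = 0; heap: [0-14 ALLOC][15-45 FREE]
Op 4: free(b) -> (freed b); heap: [0-45 FREE]
Op 5: c = malloc(14) -> c = 0; heap: [0-13 ALLOC][14-45 FREE]
Op 6: c = realloc(c, 10) -> c = 0; heap: [0-9 ALLOC][10-45 FREE]
Op 7: d = malloc(11) -> d = 10; heap: [0-9 ALLOC][10-20 ALLOC][21-45 FREE]
Op 8: free(c) -> (freed c); heap: [0-9 FREE][10-20 ALLOC][21-45 FREE]
malloc(13): first-fit scan over [0-9 FREE][10-20 ALLOC][21-45 FREE] -> 21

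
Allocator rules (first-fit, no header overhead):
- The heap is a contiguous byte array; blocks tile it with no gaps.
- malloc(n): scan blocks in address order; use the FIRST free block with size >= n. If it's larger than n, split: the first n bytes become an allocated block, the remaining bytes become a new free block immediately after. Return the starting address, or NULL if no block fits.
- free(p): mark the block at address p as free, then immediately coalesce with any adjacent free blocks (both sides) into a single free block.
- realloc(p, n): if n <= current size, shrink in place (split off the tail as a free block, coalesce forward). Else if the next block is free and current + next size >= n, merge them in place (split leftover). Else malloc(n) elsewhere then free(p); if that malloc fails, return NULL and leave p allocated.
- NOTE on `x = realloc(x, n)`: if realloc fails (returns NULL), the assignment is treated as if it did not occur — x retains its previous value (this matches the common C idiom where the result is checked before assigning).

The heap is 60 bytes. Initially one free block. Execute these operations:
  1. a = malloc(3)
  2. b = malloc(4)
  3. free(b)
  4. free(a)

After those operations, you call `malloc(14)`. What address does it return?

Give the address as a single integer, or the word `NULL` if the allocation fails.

Op 1: a = malloc(3) -> a = 0; heap: [0-2 ALLOC][3-59 FREE]
Op 2: b = malloc(4) -> b = 3; heap: [0-2 ALLOC][3-6 ALLOC][7-59 FREE]
Op 3: free(b) -> (freed b); heap: [0-2 ALLOC][3-59 FREE]
Op 4: free(a) -> (freed a); heap: [0-59 FREE]
malloc(14): first-fit scan over [0-59 FREE] -> 0

Answer: 0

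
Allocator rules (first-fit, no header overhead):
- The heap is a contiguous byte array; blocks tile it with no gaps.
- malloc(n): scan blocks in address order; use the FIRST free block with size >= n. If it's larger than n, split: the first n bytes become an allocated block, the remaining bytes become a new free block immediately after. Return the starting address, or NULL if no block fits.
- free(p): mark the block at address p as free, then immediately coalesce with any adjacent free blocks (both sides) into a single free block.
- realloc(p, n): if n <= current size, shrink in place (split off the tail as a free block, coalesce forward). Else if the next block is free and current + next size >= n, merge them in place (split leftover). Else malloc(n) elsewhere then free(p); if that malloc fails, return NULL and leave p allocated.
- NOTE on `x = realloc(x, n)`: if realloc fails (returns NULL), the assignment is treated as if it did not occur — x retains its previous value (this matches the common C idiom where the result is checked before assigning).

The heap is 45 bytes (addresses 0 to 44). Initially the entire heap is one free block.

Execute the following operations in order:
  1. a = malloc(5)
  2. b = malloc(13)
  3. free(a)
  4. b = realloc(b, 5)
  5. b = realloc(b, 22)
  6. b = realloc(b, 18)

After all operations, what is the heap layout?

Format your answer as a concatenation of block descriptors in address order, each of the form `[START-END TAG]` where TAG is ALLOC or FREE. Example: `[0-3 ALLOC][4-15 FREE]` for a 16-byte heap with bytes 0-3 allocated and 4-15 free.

Answer: [0-4 FREE][5-22 ALLOC][23-44 FREE]

Derivation:
Op 1: a = malloc(5) -> a = 0; heap: [0-4 ALLOC][5-44 FREE]
Op 2: b = malloc(13) -> b = 5; heap: [0-4 ALLOC][5-17 ALLOC][18-44 FREE]
Op 3: free(a) -> (freed a); heap: [0-4 FREE][5-17 ALLOC][18-44 FREE]
Op 4: b = realloc(b, 5) -> b = 5; heap: [0-4 FREE][5-9 ALLOC][10-44 FREE]
Op 5: b = realloc(b, 22) -> b = 5; heap: [0-4 FREE][5-26 ALLOC][27-44 FREE]
Op 6: b = realloc(b, 18) -> b = 5; heap: [0-4 FREE][5-22 ALLOC][23-44 FREE]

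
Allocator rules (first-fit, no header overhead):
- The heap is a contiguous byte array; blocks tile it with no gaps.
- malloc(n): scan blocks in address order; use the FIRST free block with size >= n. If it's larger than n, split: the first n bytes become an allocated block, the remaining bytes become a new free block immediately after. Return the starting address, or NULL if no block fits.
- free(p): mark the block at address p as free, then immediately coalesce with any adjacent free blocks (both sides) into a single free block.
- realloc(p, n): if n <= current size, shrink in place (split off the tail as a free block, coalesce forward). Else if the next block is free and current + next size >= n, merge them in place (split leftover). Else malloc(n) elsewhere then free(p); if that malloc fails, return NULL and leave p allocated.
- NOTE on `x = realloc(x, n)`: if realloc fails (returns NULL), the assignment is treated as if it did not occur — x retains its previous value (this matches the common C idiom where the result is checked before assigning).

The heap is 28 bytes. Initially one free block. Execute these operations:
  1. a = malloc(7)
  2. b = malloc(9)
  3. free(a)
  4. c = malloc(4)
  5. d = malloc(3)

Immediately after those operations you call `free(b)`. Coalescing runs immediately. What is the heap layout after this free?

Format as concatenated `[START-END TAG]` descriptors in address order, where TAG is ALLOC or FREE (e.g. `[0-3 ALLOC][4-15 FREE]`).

Answer: [0-3 ALLOC][4-6 ALLOC][7-27 FREE]

Derivation:
Op 1: a = malloc(7) -> a = 0; heap: [0-6 ALLOC][7-27 FREE]
Op 2: b = malloc(9) -> b = 7; heap: [0-6 ALLOC][7-15 ALLOC][16-27 FREE]
Op 3: free(a) -> (freed a); heap: [0-6 FREE][7-15 ALLOC][16-27 FREE]
Op 4: c = malloc(4) -> c = 0; heap: [0-3 ALLOC][4-6 FREE][7-15 ALLOC][16-27 FREE]
Op 5: d = malloc(3) -> d = 4; heap: [0-3 ALLOC][4-6 ALLOC][7-15 ALLOC][16-27 FREE]
free(b): b = 7 -> block [7-15 ALLOC]; mark free, coalesce with adjacent free neighbors -> [0-3 ALLOC][4-6 ALLOC][7-27 FREE]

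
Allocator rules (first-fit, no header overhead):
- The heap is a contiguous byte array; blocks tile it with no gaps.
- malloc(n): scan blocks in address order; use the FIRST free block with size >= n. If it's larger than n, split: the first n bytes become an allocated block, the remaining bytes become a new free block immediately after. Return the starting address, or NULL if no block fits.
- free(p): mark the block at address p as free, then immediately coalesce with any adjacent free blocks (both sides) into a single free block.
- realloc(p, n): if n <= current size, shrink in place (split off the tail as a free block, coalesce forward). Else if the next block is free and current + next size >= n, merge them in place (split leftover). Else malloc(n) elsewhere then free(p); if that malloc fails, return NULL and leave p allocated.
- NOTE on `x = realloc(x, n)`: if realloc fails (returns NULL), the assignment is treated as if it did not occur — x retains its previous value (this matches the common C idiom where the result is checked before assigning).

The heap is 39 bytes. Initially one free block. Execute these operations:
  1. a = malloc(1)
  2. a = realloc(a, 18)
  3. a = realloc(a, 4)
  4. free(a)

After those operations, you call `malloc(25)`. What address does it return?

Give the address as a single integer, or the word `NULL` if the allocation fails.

Op 1: a = malloc(1) -> a = 0; heap: [0-0 ALLOC][1-38 FREE]
Op 2: a = realloc(a, 18) -> a = 0; heap: [0-17 ALLOC][18-38 FREE]
Op 3: a = realloc(a, 4) -> a = 0; heap: [0-3 ALLOC][4-38 FREE]
Op 4: free(a) -> (freed a); heap: [0-38 FREE]
malloc(25): first-fit scan over [0-38 FREE] -> 0

Answer: 0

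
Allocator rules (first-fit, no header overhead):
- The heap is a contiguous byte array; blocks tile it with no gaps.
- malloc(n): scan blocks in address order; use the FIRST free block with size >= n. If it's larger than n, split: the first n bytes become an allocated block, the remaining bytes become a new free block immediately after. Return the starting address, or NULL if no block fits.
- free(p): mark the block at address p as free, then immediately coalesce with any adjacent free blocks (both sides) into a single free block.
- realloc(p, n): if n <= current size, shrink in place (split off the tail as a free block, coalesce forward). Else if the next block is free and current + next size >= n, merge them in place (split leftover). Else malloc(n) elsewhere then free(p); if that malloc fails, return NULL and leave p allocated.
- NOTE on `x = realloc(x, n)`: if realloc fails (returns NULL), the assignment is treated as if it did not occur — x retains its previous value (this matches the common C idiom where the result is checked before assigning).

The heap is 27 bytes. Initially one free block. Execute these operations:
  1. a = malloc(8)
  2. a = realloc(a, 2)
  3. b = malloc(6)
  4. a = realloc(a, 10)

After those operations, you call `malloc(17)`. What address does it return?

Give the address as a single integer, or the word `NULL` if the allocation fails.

Answer: NULL

Derivation:
Op 1: a = malloc(8) -> a = 0; heap: [0-7 ALLOC][8-26 FREE]
Op 2: a = realloc(a, 2) -> a = 0; heap: [0-1 ALLOC][2-26 FREE]
Op 3: b = malloc(6) -> b = 2; heap: [0-1 ALLOC][2-7 ALLOC][8-26 FREE]
Op 4: a = realloc(a, 10) -> a = 8; heap: [0-1 FREE][2-7 ALLOC][8-17 ALLOC][18-26 FREE]
malloc(17): first-fit scan over [0-1 FREE][2-7 ALLOC][8-17 ALLOC][18-26 FREE] -> NULL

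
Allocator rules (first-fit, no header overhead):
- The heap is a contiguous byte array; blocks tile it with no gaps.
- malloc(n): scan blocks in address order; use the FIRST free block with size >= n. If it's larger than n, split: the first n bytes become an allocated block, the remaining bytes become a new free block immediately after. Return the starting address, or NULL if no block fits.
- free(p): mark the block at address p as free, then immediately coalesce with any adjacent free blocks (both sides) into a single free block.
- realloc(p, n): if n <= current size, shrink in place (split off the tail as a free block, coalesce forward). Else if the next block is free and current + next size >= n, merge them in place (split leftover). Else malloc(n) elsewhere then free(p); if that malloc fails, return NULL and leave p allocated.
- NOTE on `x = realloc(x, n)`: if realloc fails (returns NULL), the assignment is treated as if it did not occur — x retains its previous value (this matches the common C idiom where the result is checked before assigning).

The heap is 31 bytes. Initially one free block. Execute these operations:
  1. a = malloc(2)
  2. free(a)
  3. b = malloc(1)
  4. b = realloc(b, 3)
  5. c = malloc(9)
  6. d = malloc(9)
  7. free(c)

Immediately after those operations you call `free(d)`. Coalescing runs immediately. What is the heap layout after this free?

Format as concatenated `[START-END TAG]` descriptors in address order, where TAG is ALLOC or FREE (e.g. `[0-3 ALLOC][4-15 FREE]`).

Op 1: a = malloc(2) -> a = 0; heap: [0-1 ALLOC][2-30 FREE]
Op 2: free(a) -> (freed a); heap: [0-30 FREE]
Op 3: b = malloc(1) -> b = 0; heap: [0-0 ALLOC][1-30 FREE]
Op 4: b = realloc(b, 3) -> b = 0; heap: [0-2 ALLOC][3-30 FREE]
Op 5: c = malloc(9) -> c = 3; heap: [0-2 ALLOC][3-11 ALLOC][12-30 FREE]
Op 6: d = malloc(9) -> d = 12; heap: [0-2 ALLOC][3-11 ALLOC][12-20 ALLOC][21-30 FREE]
Op 7: free(c) -> (freed c); heap: [0-2 ALLOC][3-11 FREE][12-20 ALLOC][21-30 FREE]
free(d): d = 12 -> block [12-20 ALLOC]; mark free, coalesce with adjacent free neighbors -> [0-2 ALLOC][3-30 FREE]

Answer: [0-2 ALLOC][3-30 FREE]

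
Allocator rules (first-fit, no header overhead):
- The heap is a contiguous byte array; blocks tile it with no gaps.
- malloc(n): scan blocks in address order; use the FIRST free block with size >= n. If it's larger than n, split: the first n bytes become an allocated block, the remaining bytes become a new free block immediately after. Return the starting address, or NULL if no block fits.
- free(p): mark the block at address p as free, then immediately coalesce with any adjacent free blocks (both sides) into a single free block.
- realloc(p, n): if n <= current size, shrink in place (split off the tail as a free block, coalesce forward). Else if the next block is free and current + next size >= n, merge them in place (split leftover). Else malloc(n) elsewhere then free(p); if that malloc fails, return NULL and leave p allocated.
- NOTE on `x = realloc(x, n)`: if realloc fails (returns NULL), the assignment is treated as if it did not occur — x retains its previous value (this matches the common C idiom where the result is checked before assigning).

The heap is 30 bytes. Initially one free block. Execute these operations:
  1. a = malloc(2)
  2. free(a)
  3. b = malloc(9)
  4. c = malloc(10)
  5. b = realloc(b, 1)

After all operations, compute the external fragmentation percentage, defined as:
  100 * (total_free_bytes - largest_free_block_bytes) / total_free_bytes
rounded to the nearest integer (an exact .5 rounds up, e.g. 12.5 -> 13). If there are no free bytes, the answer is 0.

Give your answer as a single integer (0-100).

Op 1: a = malloc(2) -> a = 0; heap: [0-1 ALLOC][2-29 FREE]
Op 2: free(a) -> (freed a); heap: [0-29 FREE]
Op 3: b = malloc(9) -> b = 0; heap: [0-8 ALLOC][9-29 FREE]
Op 4: c = malloc(10) -> c = 9; heap: [0-8 ALLOC][9-18 ALLOC][19-29 FREE]
Op 5: b = realloc(b, 1) -> b = 0; heap: [0-0 ALLOC][1-8 FREE][9-18 ALLOC][19-29 FREE]
Free blocks: [8 11] total_free=19 largest=11 -> 100*(19-11)/19 = 800/19 ≈ 42.105 -> rounds to 42

Answer: 42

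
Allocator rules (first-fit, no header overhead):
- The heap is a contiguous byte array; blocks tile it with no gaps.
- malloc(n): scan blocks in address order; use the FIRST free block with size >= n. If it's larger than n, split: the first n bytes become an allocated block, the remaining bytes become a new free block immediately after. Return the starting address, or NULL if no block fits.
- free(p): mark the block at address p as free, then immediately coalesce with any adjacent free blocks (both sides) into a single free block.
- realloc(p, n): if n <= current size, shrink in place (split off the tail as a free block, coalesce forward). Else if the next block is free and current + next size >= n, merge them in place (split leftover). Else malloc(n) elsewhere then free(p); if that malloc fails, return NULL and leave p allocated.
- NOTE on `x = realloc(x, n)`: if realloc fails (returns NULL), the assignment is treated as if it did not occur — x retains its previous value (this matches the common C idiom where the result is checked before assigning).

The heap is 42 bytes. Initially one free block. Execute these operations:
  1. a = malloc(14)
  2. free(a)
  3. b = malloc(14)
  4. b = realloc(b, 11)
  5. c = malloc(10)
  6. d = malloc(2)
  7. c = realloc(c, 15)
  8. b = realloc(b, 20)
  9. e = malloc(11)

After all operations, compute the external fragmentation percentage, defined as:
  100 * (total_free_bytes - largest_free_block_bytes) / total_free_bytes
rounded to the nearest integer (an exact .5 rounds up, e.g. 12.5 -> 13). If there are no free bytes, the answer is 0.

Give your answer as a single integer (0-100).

Op 1: a = malloc(14) -> a = 0; heap: [0-13 ALLOC][14-41 FREE]
Op 2: free(a) -> (freed a); heap: [0-41 FREE]
Op 3: b = malloc(14) -> b = 0; heap: [0-13 ALLOC][14-41 FREE]
Op 4: b = realloc(b, 11) -> b = 0; heap: [0-10 ALLOC][11-41 FREE]
Op 5: c = malloc(10) -> c = 11; heap: [0-10 ALLOC][11-20 ALLOC][21-41 FREE]
Op 6: d = malloc(2) -> d = 21; heap: [0-10 ALLOC][11-20 ALLOC][21-22 ALLOC][23-41 FREE]
Op 7: c = realloc(c, 15) -> c = 23; heap: [0-10 ALLOC][11-20 FREE][21-22 ALLOC][23-37 ALLOC][38-41 FREE]
Op 8: b = realloc(b, 20) -> b = 0; heap: [0-19 ALLOC][20-20 FREE][21-22 ALLOC][23-37 ALLOC][38-41 FREE]
Op 9: e = malloc(11) -> e = NULL; heap: [0-19 ALLOC][20-20 FREE][21-22 ALLOC][23-37 ALLOC][38-41 FREE]
Free blocks: [1 4] total_free=5 largest=4 -> 100*(5-4)/5 = 100/5 = 20

Answer: 20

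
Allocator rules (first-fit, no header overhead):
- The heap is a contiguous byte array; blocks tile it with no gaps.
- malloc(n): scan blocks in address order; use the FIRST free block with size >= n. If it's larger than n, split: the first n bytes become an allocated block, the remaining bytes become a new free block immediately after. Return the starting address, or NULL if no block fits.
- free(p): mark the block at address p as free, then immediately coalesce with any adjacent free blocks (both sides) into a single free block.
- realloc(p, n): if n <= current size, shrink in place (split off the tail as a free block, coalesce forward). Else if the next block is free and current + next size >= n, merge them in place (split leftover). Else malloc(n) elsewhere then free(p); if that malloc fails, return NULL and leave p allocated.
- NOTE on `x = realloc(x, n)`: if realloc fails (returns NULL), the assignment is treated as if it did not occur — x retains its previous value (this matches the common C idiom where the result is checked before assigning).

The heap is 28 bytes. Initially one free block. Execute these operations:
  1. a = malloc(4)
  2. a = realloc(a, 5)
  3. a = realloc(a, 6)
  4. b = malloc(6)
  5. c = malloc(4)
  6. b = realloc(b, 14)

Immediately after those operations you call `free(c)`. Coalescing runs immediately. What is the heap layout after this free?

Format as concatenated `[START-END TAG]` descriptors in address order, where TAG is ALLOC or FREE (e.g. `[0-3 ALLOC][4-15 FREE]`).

Answer: [0-5 ALLOC][6-11 ALLOC][12-27 FREE]

Derivation:
Op 1: a = malloc(4) -> a = 0; heap: [0-3 ALLOC][4-27 FREE]
Op 2: a = realloc(a, 5) -> a = 0; heap: [0-4 ALLOC][5-27 FREE]
Op 3: a = realloc(a, 6) -> a = 0; heap: [0-5 ALLOC][6-27 FREE]
Op 4: b = malloc(6) -> b = 6; heap: [0-5 ALLOC][6-11 ALLOC][12-27 FREE]
Op 5: c = malloc(4) -> c = 12; heap: [0-5 ALLOC][6-11 ALLOC][12-15 ALLOC][16-27 FREE]
Op 6: b = realloc(b, 14) -> NULL (b unchanged); heap: [0-5 ALLOC][6-11 ALLOC][12-15 ALLOC][16-27 FREE]
free(c): c = 12 -> block [12-15 ALLOC]; mark free, coalesce with adjacent free neighbors -> [0-5 ALLOC][6-11 ALLOC][12-27 FREE]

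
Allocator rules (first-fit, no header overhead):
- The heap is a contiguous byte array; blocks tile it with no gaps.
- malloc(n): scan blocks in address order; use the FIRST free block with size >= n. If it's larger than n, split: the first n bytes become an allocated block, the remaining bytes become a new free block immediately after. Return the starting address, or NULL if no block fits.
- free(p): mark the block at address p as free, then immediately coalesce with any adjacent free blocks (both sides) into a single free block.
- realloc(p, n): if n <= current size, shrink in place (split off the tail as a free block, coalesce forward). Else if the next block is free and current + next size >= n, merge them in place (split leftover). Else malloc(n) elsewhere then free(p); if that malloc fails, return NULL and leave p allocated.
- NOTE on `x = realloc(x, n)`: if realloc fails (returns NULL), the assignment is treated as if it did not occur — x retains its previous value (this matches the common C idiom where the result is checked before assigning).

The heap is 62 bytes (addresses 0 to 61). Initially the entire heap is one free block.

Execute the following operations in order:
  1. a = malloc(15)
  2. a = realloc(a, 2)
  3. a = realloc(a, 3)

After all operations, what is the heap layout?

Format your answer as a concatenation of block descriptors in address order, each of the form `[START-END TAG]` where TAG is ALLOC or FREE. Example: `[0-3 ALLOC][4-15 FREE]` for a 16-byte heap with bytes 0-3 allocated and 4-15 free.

Answer: [0-2 ALLOC][3-61 FREE]

Derivation:
Op 1: a = malloc(15) -> a = 0; heap: [0-14 ALLOC][15-61 FREE]
Op 2: a = realloc(a, 2) -> a = 0; heap: [0-1 ALLOC][2-61 FREE]
Op 3: a = realloc(a, 3) -> a = 0; heap: [0-2 ALLOC][3-61 FREE]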